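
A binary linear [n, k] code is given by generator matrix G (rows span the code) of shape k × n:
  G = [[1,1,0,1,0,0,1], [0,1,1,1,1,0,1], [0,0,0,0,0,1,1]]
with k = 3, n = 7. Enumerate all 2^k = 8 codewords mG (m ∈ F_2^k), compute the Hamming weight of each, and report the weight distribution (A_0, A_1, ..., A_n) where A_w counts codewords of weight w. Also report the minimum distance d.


Weight distribution: A_0 = 1, A_2 = 1, A_3 = 1, A_4 = 2, A_5 = 3. Minimum distance d = 2.

Enumerate all 2^3 = 8 messages m ∈ F_2^3.
For each, compute codeword c = mG in F_2^7, then tally its weight.
  m = 000 → c = 0000000, weight = 0.
  m = 100 → c = 1101001, weight = 4.
  m = 010 → c = 0111101, weight = 5.
  m = 110 → c = 1010100, weight = 3.
  m = 001 → c = 0000011, weight = 2.
  m = 101 → c = 1101010, weight = 4.
  m = 011 → c = 0111110, weight = 5.
  m = 111 → c = 1010111, weight = 5.
Tally weights:
  weight 0: 1 codewords.
  weight 2: 1 codewords.
  weight 3: 1 codewords.
  weight 4: 2 codewords.
  weight 5: 3 codewords.
Minimum distance d = smallest w > 0 with A_w > 0 = 2.
Sanity: Σ A_w = 8 = 2^3 = 8 ✓.


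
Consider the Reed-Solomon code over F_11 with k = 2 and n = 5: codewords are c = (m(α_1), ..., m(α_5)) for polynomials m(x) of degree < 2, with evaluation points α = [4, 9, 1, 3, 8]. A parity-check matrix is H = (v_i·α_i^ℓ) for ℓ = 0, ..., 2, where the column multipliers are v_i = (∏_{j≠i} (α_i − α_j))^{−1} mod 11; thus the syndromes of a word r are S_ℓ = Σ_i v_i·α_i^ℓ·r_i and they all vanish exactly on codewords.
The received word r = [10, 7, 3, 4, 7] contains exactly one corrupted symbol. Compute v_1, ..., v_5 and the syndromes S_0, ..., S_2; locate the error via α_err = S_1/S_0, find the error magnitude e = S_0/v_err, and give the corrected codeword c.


S = (2, 5, 7), error at position 5, error magnitude e = 6, c = [10, 7, 3, 4, 1].

Step 1: column multipliers v_i = (∏_{j≠i}(α_i − α_j))^{−1} mod 11.
  i = 1 (α = 4): (4−9)(4−1)(4−3)(4−8) = (−5)·3·1·(−4) = 60 ≡ 5, so v_1 = 5^{−1} = 9 (mod 11).
  i = 2 (α = 9): (9−4)(9−1)(9−3)(9−8) = 5·8·6·1 = 240 ≡ 9, so v_2 = 9^{−1} = 5 (mod 11).
  i = 3 (α = 1): (1−4)(1−9)(1−3)(1−8) = (−3)·(−8)·(−2)·(−7) = 336 ≡ 6, so v_3 = 6^{−1} = 2 (mod 11).
  i = 4 (α = 3): (3−4)(3−9)(3−1)(3−8) = (−1)·(−6)·2·(−5) = −60 ≡ 6, so v_4 = 6^{−1} = 2 (mod 11).
  i = 5 (α = 8): (8−4)(8−9)(8−1)(8−3) = 4·(−1)·7·5 = −140 ≡ 3, so v_5 = 3^{−1} = 4 (mod 11).
  v = [9, 5, 2, 2, 4].
Step 2: syndromes of r = [10, 7, 3, 4, 7] (all sums mod 11).
  S_0 = Σ v_i r_i = 9·10 + 5·7 + 2·3 + 2·4 + 4·7 = 167 ≡ 2.
  S_1 = Σ v_i α_i r_i = 9·4·10 + 5·9·7 + 2·1·3 + 2·3·4 + 4·8·7 = 929 ≡ 5.
  α_i^2 mod 11 = [5, 4, 1, 9, 9].
  S_2 = Σ v_i α_i^2 r_i = 9·5·10 + 5·4·7 + 2·1·3 + 2·9·4 + 4·9·7 = 920 ≡ 7.
  S = (2, 5, 7) ≠ 0, so r is not a codeword (an error is present).
Step 3: locate the error. For a single error e at position i, S_ℓ = v_i·e·α_i^ℓ, so α_err = S_1/S_0.
  S_0^{−1} = 2^{−1} = 6 (mod 11), so α_err = 5·6 = 30 ≡ 8 = α_5. Error position i = 5.
  Consistency check: S_2/S_1 = 7·9 = 63 ≡ 8 = α_err ✓ (single-error assumption holds).
Step 4: error magnitude e = S_0/v_5 = S_0·∏_{j≠5}(α_5 − α_j) = 2·3 = 6 ≡ 6 (mod 11).
Step 5: correct position 5: c_5 = r_5 − e = 7 − 6 ≡ 1 (mod 11). Hence c = [10, 7, 3, 4, 1].
  Check: interpolating c through the α_i gives m(x) = 8 + 6·x (degree < 2) with m(α_i) = c_i for every i, so c is indeed a codeword.


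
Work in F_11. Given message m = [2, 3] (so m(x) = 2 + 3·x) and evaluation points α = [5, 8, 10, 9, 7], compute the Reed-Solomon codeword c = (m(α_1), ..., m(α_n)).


c = [6, 4, 10, 7, 1]

Message polynomial: m(x) = 2 + 3·x (mod 11).
For each evaluation point α_i, compute m(α_i) mod 11:
  α_1 = 5: Horner steps 3 → 6, so m(5) = 6.
  α_2 = 8: Horner steps 3 → 4, so m(8) = 4.
  α_3 = 10: Horner steps 3 → 10, so m(10) = 10.
  α_4 = 9: Horner steps 3 → 7, so m(9) = 7.
  α_5 = 7: Horner steps 3 → 1, so m(7) = 1.
Codeword c = [6, 4, 10, 7, 1] ∈ F_11^5.


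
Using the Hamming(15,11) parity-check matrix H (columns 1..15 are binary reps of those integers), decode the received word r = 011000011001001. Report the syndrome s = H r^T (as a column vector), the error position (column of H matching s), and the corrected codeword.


s = (0, 0, 1, 1)^T, error position = 3, corrected codeword c = 010000011001001

Compute s = H r^T mod 2 one row at a time:
  s_1 = 1 + 1 + 0 + 0 + 1 + 0 + 0 + 1 = 4 ≡ 0 (mod 2).
  s_2 = 0 + 0 + 0 + 0 + 1 + 0 + 0 + 1 = 2 ≡ 0 (mod 2).
  s_3 = 1 + 1 + 0 + 0 + 0 + 0 + 0 + 1 = 3 ≡ 1 (mod 2).
  s_4 = 0 + 1 + 0 + 0 + 1 + 0 + 0 + 1 = 3 ≡ 1 (mod 2).
s = (0, 0, 1, 1)^T — this equals column 3 of H (binary 0011), so error is at position 3.
Correct: flip bit 3 of r = 011000011001001 to get c = 010000011001001.


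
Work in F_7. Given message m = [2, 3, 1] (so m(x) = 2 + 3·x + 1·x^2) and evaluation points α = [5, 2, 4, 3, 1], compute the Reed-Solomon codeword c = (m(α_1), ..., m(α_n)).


c = [0, 5, 2, 6, 6]

Message polynomial: m(x) = 2 + 3·x + 1·x^2 (mod 7).
For each evaluation point α_i, compute m(α_i) mod 7:
  α_1 = 5: Horner steps 1 → 1 → 0, so m(5) = 0.
  α_2 = 2: Horner steps 1 → 5 → 5, so m(2) = 5.
  α_3 = 4: Horner steps 1 → 0 → 2, so m(4) = 2.
  α_4 = 3: Horner steps 1 → 6 → 6, so m(3) = 6.
  α_5 = 1: Horner steps 1 → 4 → 6, so m(1) = 6.
Codeword c = [0, 5, 2, 6, 6] ∈ F_7^5.


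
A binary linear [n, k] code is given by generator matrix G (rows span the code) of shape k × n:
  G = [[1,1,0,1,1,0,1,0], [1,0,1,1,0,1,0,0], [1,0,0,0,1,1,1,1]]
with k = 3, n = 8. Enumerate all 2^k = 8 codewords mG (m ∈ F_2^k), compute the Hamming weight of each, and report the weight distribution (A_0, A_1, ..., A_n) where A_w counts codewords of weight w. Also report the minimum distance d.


Weight distribution: A_0 = 1, A_4 = 3, A_5 = 4. Minimum distance d = 4.

Enumerate all 2^3 = 8 messages m ∈ F_2^3.
For each, compute codeword c = mG in F_2^8, then tally its weight.
  m = 000 → c = 00000000, weight = 0.
  m = 100 → c = 11011010, weight = 5.
  m = 010 → c = 10110100, weight = 4.
  m = 110 → c = 01101110, weight = 5.
  m = 001 → c = 10001111, weight = 5.
  m = 101 → c = 01010101, weight = 4.
  m = 011 → c = 00111011, weight = 5.
  m = 111 → c = 11100001, weight = 4.
Tally weights:
  weight 0: 1 codewords.
  weight 4: 3 codewords.
  weight 5: 4 codewords.
Minimum distance d = smallest w > 0 with A_w > 0 = 4.
Sanity: Σ A_w = 8 = 2^3 = 8 ✓.


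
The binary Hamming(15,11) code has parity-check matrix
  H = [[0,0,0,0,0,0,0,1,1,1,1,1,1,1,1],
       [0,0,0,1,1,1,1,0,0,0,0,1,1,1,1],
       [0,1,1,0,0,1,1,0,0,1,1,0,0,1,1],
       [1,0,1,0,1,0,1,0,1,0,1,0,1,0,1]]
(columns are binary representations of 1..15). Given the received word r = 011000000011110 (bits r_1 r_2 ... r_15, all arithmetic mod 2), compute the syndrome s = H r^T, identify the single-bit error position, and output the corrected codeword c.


s = (0, 1, 0, 1)^T, error position = 5, corrected codeword c = 011010000011110

Compute s = H r^T mod 2 one row at a time:
  s_1 = 0 + 0 + 0 + 1 + 1 + 1 + 1 + 0 = 4 ≡ 0 (mod 2).
  s_2 = 0 + 0 + 0 + 0 + 1 + 1 + 1 + 0 = 3 ≡ 1 (mod 2).
  s_3 = 1 + 1 + 0 + 0 + 0 + 1 + 1 + 0 = 4 ≡ 0 (mod 2).
  s_4 = 0 + 1 + 0 + 0 + 0 + 1 + 1 + 0 = 3 ≡ 1 (mod 2).
s = (0, 1, 0, 1)^T — this equals column 5 of H (binary 0101), so error is at position 5.
Correct: flip bit 5 of r = 011000000011110 to get c = 011010000011110.


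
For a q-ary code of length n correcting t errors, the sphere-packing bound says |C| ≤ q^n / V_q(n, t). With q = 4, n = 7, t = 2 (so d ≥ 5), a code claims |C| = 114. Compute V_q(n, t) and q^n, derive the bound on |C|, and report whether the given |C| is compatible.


V_q(n, t) = 211, q^n = 16384, Hamming bound = 77, |C| = 114 > bound (violated).

Step 1: Compute V_q(n, t) = Σ_{j=0}^2 C(n, j) (q−1)^j.
  j = 0: C(7,0)·(3)^0 = 1·1 = 1.
  j = 1: C(7,1)·(3)^1 = 7·3 = 21.
  j = 2: C(7,2)·(3)^2 = 21·9 = 189.
  V_q(n, t) = 1 + 21 + 189 = 211.
Step 2: q^n = 4^7 = 16384.
Step 3: Hamming bound ⌊q^n / V_q(n,t)⌋ = ⌊16384/211⌋ = 77.
Step 4: Compare |C| = 114 to 77: violated.
The claimed |C| lies above the Hamming bound, so no 4-ary code of length 7 with d ≥ 5 can have 114 codewords.


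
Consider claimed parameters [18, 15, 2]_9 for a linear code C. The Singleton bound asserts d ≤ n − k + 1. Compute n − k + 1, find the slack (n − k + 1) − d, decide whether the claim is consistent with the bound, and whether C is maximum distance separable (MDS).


Singleton RHS = n − k + 1 = 4, slack = 2, bound satisfied, not MDS.

Singleton bound: d ≤ n − k + 1.
Here n = 18, k = 15, so n − k + 1 = 4.
Given d = 2, check d ≤ 4: YES.
Slack = (n − k + 1) − d = 2.
The code is NOT MDS (slack = 2 > 0).
Description: the claimed parameters are [18, 15, 2]_9; such a code would be non-MDS.


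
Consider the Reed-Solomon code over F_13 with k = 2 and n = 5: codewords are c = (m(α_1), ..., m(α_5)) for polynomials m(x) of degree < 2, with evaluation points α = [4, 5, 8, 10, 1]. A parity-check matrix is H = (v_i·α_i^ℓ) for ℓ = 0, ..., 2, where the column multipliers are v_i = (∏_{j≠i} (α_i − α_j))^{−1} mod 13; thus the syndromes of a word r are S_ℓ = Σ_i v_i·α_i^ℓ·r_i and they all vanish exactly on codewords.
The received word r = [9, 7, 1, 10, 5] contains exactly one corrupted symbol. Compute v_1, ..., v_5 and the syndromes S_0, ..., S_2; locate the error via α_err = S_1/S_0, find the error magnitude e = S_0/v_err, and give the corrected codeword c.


S = (8, 8, 8), error at position 5, error magnitude e = 3, c = [9, 7, 1, 10, 2].

Step 1: column multipliers v_i = (∏_{j≠i}(α_i − α_j))^{−1} mod 13.
  i = 1 (α = 4): (4−5)(4−8)(4−10)(4−1) = (−1)·(−4)·(−6)·3 = −72 ≡ 6, so v_1 = 6^{−1} = 11 (mod 13).
  i = 2 (α = 5): (5−4)(5−8)(5−10)(5−1) = 1·(−3)·(−5)·4 = 60 ≡ 8, so v_2 = 8^{−1} = 5 (mod 13).
  i = 3 (α = 8): (8−4)(8−5)(8−10)(8−1) = 4·3·(−2)·7 = −168 ≡ 1, so v_3 = 1^{−1} = 1 (mod 13).
  i = 4 (α = 10): (10−4)(10−5)(10−8)(10−1) = 6·5·2·9 = 540 ≡ 7, so v_4 = 7^{−1} = 2 (mod 13).
  i = 5 (α = 1): (1−4)(1−5)(1−8)(1−10) = (−3)·(−4)·(−7)·(−9) = 756 ≡ 2, so v_5 = 2^{−1} = 7 (mod 13).
  v = [11, 5, 1, 2, 7].
Step 2: syndromes of r = [9, 7, 1, 10, 5] (all sums mod 13).
  S_0 = Σ v_i r_i = 11·9 + 5·7 + 1·1 + 2·10 + 7·5 = 190 ≡ 8.
  S_1 = Σ v_i α_i r_i = 11·4·9 + 5·5·7 + 1·8·1 + 2·10·10 + 7·1·5 = 814 ≡ 8.
  α_i^2 mod 13 = [3, 12, 12, 9, 1].
  S_2 = Σ v_i α_i^2 r_i = 11·3·9 + 5·12·7 + 1·12·1 + 2·9·10 + 7·1·5 = 944 ≡ 8.
  S = (8, 8, 8) ≠ 0, so r is not a codeword (an error is present).
Step 3: locate the error. For a single error e at position i, S_ℓ = v_i·e·α_i^ℓ, so α_err = S_1/S_0.
  S_0^{−1} = 8^{−1} = 5 (mod 13), so α_err = 8·5 = 40 ≡ 1 = α_5. Error position i = 5.
  Consistency check: S_2/S_1 = 8·5 = 40 ≡ 1 = α_err ✓ (single-error assumption holds).
Step 4: error magnitude e = S_0/v_5 = S_0·∏_{j≠5}(α_5 − α_j) = 8·2 = 16 ≡ 3 (mod 13).
Step 5: correct position 5: c_5 = r_5 − e = 5 − 3 ≡ 2 (mod 13). Hence c = [9, 7, 1, 10, 2].
  Check: interpolating c through the α_i gives m(x) = 4 + 11·x (degree < 2) with m(α_i) = c_i for every i, so c is indeed a codeword.


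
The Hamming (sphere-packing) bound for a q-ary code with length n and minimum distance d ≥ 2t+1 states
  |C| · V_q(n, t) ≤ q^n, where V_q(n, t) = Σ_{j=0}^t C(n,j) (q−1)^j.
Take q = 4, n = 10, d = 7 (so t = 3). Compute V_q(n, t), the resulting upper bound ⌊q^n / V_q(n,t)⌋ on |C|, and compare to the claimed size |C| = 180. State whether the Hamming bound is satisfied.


V_q(n, t) = 3676, q^n = 1048576, Hamming bound = 285, |C| = 180 ≤ bound (satisfied).

Step 1: Compute V_q(n, t) = Σ_{j=0}^3 C(n, j) (q−1)^j.
  j = 0: C(10,0)·(3)^0 = 1·1 = 1.
  j = 1: C(10,1)·(3)^1 = 10·3 = 30.
  j = 2: C(10,2)·(3)^2 = 45·9 = 405.
  j = 3: C(10,3)·(3)^3 = 120·27 = 3240.
  V_q(n, t) = 1 + 30 + 405 + 3240 = 3676.
Step 2: q^n = 4^10 = 1048576.
Step 3: Hamming bound ⌊q^n / V_q(n,t)⌋ = ⌊1048576/3676⌋ = 285.
Step 4: Compare |C| = 180 to 285: satisfied.
The claimed |C| lies below the Hamming bound.


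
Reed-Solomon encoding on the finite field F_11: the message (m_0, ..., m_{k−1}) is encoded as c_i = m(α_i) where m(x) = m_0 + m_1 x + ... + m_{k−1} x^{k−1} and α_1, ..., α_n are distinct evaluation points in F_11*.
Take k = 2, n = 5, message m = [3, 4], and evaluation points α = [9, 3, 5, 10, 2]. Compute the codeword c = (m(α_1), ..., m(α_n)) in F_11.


c = [6, 4, 1, 10, 0]

Message polynomial: m(x) = 3 + 4·x (mod 11).
For each evaluation point α_i, compute m(α_i) mod 11:
  α_1 = 9: Horner steps 4 → 6, so m(9) = 6.
  α_2 = 3: Horner steps 4 → 4, so m(3) = 4.
  α_3 = 5: Horner steps 4 → 1, so m(5) = 1.
  α_4 = 10: Horner steps 4 → 10, so m(10) = 10.
  α_5 = 2: Horner steps 4 → 0, so m(2) = 0.
Codeword c = [6, 4, 1, 10, 0] ∈ F_11^5.


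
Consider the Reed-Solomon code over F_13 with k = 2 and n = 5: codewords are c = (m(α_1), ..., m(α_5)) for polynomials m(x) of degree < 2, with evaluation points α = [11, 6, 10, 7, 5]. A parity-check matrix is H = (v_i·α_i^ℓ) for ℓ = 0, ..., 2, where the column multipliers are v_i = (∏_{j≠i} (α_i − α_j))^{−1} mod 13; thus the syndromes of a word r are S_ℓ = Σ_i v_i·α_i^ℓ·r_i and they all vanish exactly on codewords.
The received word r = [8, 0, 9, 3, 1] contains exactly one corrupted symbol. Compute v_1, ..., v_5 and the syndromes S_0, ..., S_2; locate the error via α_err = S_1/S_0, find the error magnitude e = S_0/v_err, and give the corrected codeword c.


S = (11, 12, 6), error at position 4, error magnitude e = 4, c = [8, 0, 9, 12, 1].

Step 1: column multipliers v_i = (∏_{j≠i}(α_i − α_j))^{−1} mod 13.
  i = 1 (α = 11): (11−6)(11−10)(11−7)(11−5) = 5·1·4·6 = 120 ≡ 3, so v_1 = 3^{−1} = 9 (mod 13).
  i = 2 (α = 6): (6−11)(6−10)(6−7)(6−5) = (−5)·(−4)·(−1)·1 = −20 ≡ 6, so v_2 = 6^{−1} = 11 (mod 13).
  i = 3 (α = 10): (10−11)(10−6)(10−7)(10−5) = (−1)·4·3·5 = −60 ≡ 5, so v_3 = 5^{−1} = 8 (mod 13).
  i = 4 (α = 7): (7−11)(7−6)(7−10)(7−5) = (−4)·1·(−3)·2 = 24 ≡ 11, so v_4 = 11^{−1} = 6 (mod 13).
  i = 5 (α = 5): (5−11)(5−6)(5−10)(5−7) = (−6)·(−1)·(−5)·(−2) = 60 ≡ 8, so v_5 = 8^{−1} = 5 (mod 13).
  v = [9, 11, 8, 6, 5].
Step 2: syndromes of r = [8, 0, 9, 3, 1] (all sums mod 13).
  S_0 = Σ v_i r_i = 9·8 + 11·0 + 8·9 + 6·3 + 5·1 = 167 ≡ 11.
  S_1 = Σ v_i α_i r_i = 9·11·8 + 11·6·0 + 8·10·9 + 6·7·3 + 5·5·1 = 1663 ≡ 12.
  α_i^2 mod 13 = [4, 10, 9, 10, 12].
  S_2 = Σ v_i α_i^2 r_i = 9·4·8 + 11·10·0 + 8·9·9 + 6·10·3 + 5·12·1 = 1176 ≡ 6.
  S = (11, 12, 6) ≠ 0, so r is not a codeword (an error is present).
Step 3: locate the error. For a single error e at position i, S_ℓ = v_i·e·α_i^ℓ, so α_err = S_1/S_0.
  S_0^{−1} = 11^{−1} = 6 (mod 13), so α_err = 12·6 = 72 ≡ 7 = α_4. Error position i = 4.
  Consistency check: S_2/S_1 = 6·12 = 72 ≡ 7 = α_err ✓ (single-error assumption holds).
Step 4: error magnitude e = S_0/v_4 = S_0·∏_{j≠4}(α_4 − α_j) = 11·11 = 121 ≡ 4 (mod 13).
Step 5: correct position 4: c_4 = r_4 − e = 3 − 4 ≡ 12 (mod 13). Hence c = [8, 0, 9, 12, 1].
  Check: interpolating c through the α_i gives m(x) = 6 + 12·x (degree < 2) with m(α_i) = c_i for every i, so c is indeed a codeword.


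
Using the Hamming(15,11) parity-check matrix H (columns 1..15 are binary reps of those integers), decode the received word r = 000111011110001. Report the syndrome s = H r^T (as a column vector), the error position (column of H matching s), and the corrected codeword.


s = (1, 0, 0, 0)^T, error position = 8, corrected codeword c = 000111001110001

Compute s = H r^T mod 2 one row at a time:
  s_1 = 1 + 1 + 1 + 1 + 0 + 0 + 0 + 1 = 5 ≡ 1 (mod 2).
  s_2 = 1 + 1 + 1 + 0 + 0 + 0 + 0 + 1 = 4 ≡ 0 (mod 2).
  s_3 = 0 + 0 + 1 + 0 + 1 + 1 + 0 + 1 = 4 ≡ 0 (mod 2).
  s_4 = 0 + 0 + 1 + 0 + 1 + 1 + 0 + 1 = 4 ≡ 0 (mod 2).
s = (1, 0, 0, 0)^T — this equals column 8 of H (binary 1000), so error is at position 8.
Correct: flip bit 8 of r = 000111011110001 to get c = 000111001110001.


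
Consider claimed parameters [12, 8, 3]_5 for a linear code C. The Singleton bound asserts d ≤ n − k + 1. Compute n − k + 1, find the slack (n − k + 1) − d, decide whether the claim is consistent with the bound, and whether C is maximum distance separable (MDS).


Singleton RHS = n − k + 1 = 5, slack = 2, bound satisfied, not MDS.

Singleton bound: d ≤ n − k + 1.
Here n = 12, k = 8, so n − k + 1 = 5.
Given d = 3, check d ≤ 5: YES.
Slack = (n − k + 1) − d = 2.
The code is NOT MDS (slack = 2 > 0).
Description: the claimed parameters are [12, 8, 3]_5; such a code would be non-MDS.


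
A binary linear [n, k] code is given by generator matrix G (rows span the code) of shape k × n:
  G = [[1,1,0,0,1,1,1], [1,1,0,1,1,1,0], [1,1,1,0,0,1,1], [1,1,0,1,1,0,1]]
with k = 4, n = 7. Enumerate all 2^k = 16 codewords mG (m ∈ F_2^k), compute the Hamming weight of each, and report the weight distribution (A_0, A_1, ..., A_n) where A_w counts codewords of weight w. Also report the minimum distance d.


Weight distribution: A_0 = 1, A_2 = 4, A_3 = 2, A_4 = 3, A_5 = 6. Minimum distance d = 2.

Enumerate all 2^4 = 16 messages m ∈ F_2^4.
For each, compute codeword c = mG in F_2^7, then tally its weight.
  m = 0000 → c = 0000000, weight = 0.
  m = 1000 → c = 1100111, weight = 5.
  m = 0100 → c = 1101110, weight = 5.
  m = 1100 → c = 0001001, weight = 2.
  m = 0010 → c = 1110011, weight = 5.
  m = 1010 → c = 0010100, weight = 2.
  m = 0110 → c = 0011101, weight = 4.
  m = 1110 → c = 1111010, weight = 5.
  m = 0001 → c = 1101101, weight = 5.
  m = 1001 → c = 0001010, weight = 2.
  m = 0101 → c = 0000011, weight = 2.
  m = 1101 → c = 1100100, weight = 3.
  m = 0011 → c = 0011110, weight = 4.
  m = 1011 → c = 1111001, weight = 5.
  m = 0111 → c = 1110000, weight = 3.
  m = 1111 → c = 0010111, weight = 4.
Tally weights:
  weight 0: 1 codewords.
  weight 2: 4 codewords.
  weight 3: 2 codewords.
  weight 4: 3 codewords.
  weight 5: 6 codewords.
Minimum distance d = smallest w > 0 with A_w > 0 = 2.
Sanity: Σ A_w = 16 = 2^4 = 16 ✓.


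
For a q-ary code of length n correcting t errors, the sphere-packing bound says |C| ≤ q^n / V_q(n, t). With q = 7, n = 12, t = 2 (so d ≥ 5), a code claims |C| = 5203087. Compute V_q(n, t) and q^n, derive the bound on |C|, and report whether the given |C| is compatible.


V_q(n, t) = 2449, q^n = 13841287201, Hamming bound = 5651811, |C| = 5203087 ≤ bound (satisfied).

Step 1: Compute V_q(n, t) = Σ_{j=0}^2 C(n, j) (q−1)^j.
  j = 0: C(12,0)·(6)^0 = 1·1 = 1.
  j = 1: C(12,1)·(6)^1 = 12·6 = 72.
  j = 2: C(12,2)·(6)^2 = 66·36 = 2376.
  V_q(n, t) = 1 + 72 + 2376 = 2449.
Step 2: q^n = 7^12 = 13841287201.
Step 3: Hamming bound ⌊q^n / V_q(n,t)⌋ = ⌊13841287201/2449⌋ = 5651811.
Step 4: Compare |C| = 5203087 to 5651811: satisfied.
The claimed |C| lies below the Hamming bound.


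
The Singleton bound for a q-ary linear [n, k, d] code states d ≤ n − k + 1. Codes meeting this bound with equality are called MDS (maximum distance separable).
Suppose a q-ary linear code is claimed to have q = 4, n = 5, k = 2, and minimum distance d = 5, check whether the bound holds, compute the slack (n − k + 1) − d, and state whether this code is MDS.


Singleton RHS = n − k + 1 = 4, slack = -1, bound violated (no such code; not MDS).

Singleton bound: d ≤ n − k + 1.
Here n = 5, k = 2, so n − k + 1 = 4.
Given d = 5, check d ≤ 4: NO.
Slack = (n − k + 1) − d = -1.
The slack is negative: d = 5 exceeds n − k + 1 = 4 by 1, so the Singleton bound is violated and no linear [5, 2, 5]_4 code can exist. In particular it is not MDS (MDS requires d = n − k + 1 exactly).
Description: the claimed parameters are [5, 2, 5]_4; such a code would be impossible (violates the Singleton bound).


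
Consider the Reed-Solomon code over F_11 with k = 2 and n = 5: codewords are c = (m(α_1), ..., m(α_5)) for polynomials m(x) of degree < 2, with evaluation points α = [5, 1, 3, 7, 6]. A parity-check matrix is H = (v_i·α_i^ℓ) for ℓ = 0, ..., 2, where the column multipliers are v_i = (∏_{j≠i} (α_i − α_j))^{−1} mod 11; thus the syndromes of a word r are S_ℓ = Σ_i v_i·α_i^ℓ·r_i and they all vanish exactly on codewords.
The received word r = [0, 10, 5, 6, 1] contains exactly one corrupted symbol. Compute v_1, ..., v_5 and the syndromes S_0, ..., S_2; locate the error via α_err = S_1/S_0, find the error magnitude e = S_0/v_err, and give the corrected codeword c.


S = (6, 3, 7), error at position 5, error magnitude e = 9, c = [0, 10, 5, 6, 3].

Step 1: column multipliers v_i = (∏_{j≠i}(α_i − α_j))^{−1} mod 11.
  i = 1 (α = 5): (5−1)(5−3)(5−7)(5−6) = 4·2·(−2)·(−1) = 16 ≡ 5, so v_1 = 5^{−1} = 9 (mod 11).
  i = 2 (α = 1): (1−5)(1−3)(1−7)(1−6) = (−4)·(−2)·(−6)·(−5) = 240 ≡ 9, so v_2 = 9^{−1} = 5 (mod 11).
  i = 3 (α = 3): (3−5)(3−1)(3−7)(3−6) = (−2)·2·(−4)·(−3) = −48 ≡ 7, so v_3 = 7^{−1} = 8 (mod 11).
  i = 4 (α = 7): (7−5)(7−1)(7−3)(7−6) = 2·6·4·1 = 48 ≡ 4, so v_4 = 4^{−1} = 3 (mod 11).
  i = 5 (α = 6): (6−5)(6−1)(6−3)(6−7) = 1·5·3·(−1) = −15 ≡ 7, so v_5 = 7^{−1} = 8 (mod 11).
  v = [9, 5, 8, 3, 8].
Step 2: syndromes of r = [0, 10, 5, 6, 1] (all sums mod 11).
  S_0 = Σ v_i r_i = 9·0 + 5·10 + 8·5 + 3·6 + 8·1 = 116 ≡ 6.
  S_1 = Σ v_i α_i r_i = 9·5·0 + 5·1·10 + 8·3·5 + 3·7·6 + 8·6·1 = 344 ≡ 3.
  α_i^2 mod 11 = [3, 1, 9, 5, 3].
  S_2 = Σ v_i α_i^2 r_i = 9·3·0 + 5·1·10 + 8·9·5 + 3·5·6 + 8·3·1 = 524 ≡ 7.
  S = (6, 3, 7) ≠ 0, so r is not a codeword (an error is present).
Step 3: locate the error. For a single error e at position i, S_ℓ = v_i·e·α_i^ℓ, so α_err = S_1/S_0.
  S_0^{−1} = 6^{−1} = 2 (mod 11), so α_err = 3·2 = 6 ≡ 6 = α_5. Error position i = 5.
  Consistency check: S_2/S_1 = 7·4 = 28 ≡ 6 = α_err ✓ (single-error assumption holds).
Step 4: error magnitude e = S_0/v_5 = S_0·∏_{j≠5}(α_5 − α_j) = 6·7 = 42 ≡ 9 (mod 11).
Step 5: correct position 5: c_5 = r_5 − e = 1 − 9 ≡ 3 (mod 11). Hence c = [0, 10, 5, 6, 3].
  Check: interpolating c through the α_i gives m(x) = 7 + 3·x (degree < 2) with m(α_i) = c_i for every i, so c is indeed a codeword.


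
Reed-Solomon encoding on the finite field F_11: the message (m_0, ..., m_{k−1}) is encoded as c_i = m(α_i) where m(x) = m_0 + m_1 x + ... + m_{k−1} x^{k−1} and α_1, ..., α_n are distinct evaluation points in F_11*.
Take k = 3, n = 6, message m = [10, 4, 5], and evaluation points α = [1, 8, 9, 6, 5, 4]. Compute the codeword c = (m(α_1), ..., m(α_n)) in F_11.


c = [8, 10, 0, 5, 1, 7]

Message polynomial: m(x) = 10 + 4·x + 5·x^2 (mod 11).
For each evaluation point α_i, compute m(α_i) mod 11:
  α_1 = 1: Horner steps 5 → 9 → 8, so m(1) = 8.
  α_2 = 8: Horner steps 5 → 0 → 10, so m(8) = 10.
  α_3 = 9: Horner steps 5 → 5 → 0, so m(9) = 0.
  α_4 = 6: Horner steps 5 → 1 → 5, so m(6) = 5.
  α_5 = 5: Horner steps 5 → 7 → 1, so m(5) = 1.
  α_6 = 4: Horner steps 5 → 2 → 7, so m(4) = 7.
Codeword c = [8, 10, 0, 5, 1, 7] ∈ F_11^6.


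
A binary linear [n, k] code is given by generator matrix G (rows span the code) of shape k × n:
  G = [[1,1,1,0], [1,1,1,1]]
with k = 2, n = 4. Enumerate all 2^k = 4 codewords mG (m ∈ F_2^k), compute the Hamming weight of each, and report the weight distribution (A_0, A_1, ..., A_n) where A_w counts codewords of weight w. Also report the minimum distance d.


Weight distribution: A_0 = 1, A_1 = 1, A_3 = 1, A_4 = 1. Minimum distance d = 1.

Enumerate all 2^2 = 4 messages m ∈ F_2^2.
For each, compute codeword c = mG in F_2^4, then tally its weight.
  m = 00 → c = 0000, weight = 0.
  m = 10 → c = 1110, weight = 3.
  m = 01 → c = 1111, weight = 4.
  m = 11 → c = 0001, weight = 1.
Tally weights:
  weight 0: 1 codewords.
  weight 1: 1 codewords.
  weight 3: 1 codewords.
  weight 4: 1 codewords.
Minimum distance d = smallest w > 0 with A_w > 0 = 1.
Sanity: Σ A_w = 4 = 2^2 = 4 ✓.


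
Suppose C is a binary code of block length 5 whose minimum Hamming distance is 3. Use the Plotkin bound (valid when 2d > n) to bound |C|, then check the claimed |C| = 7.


Plotkin bound M ≤ 6; given |C| = 7 > bound (violated).

Check applicability: 2d = 6, n = 5.
2d − n = 1 > 0, so Plotkin applies.
Compute d/(2d−n) = 3/1 ≈ 3.0000.
⌊d/(2d−n)⌋ = 3.
Plotkin bound: M ≤ 2·3 = 6.
Given |C| = 7, check: VIOLATED.
This |C| is above the Plotkin bound, so no binary code with n = 5, d = 3 and 7 codewords exists.


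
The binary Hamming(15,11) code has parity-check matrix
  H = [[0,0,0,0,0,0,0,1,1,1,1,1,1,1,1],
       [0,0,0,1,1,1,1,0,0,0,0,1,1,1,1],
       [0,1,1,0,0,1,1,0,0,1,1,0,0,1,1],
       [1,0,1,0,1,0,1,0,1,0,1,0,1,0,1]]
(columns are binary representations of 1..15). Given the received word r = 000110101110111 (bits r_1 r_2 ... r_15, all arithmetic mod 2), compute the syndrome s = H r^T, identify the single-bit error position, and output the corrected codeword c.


s = (0, 0, 1, 0)^T, error position = 2, corrected codeword c = 010110101110111

Compute s = H r^T mod 2 one row at a time:
  s_1 = 0 + 1 + 1 + 1 + 0 + 1 + 1 + 1 = 6 ≡ 0 (mod 2).
  s_2 = 1 + 1 + 0 + 1 + 0 + 1 + 1 + 1 = 6 ≡ 0 (mod 2).
  s_3 = 0 + 0 + 0 + 1 + 1 + 1 + 1 + 1 = 5 ≡ 1 (mod 2).
  s_4 = 0 + 0 + 1 + 1 + 1 + 1 + 1 + 1 = 6 ≡ 0 (mod 2).
s = (0, 0, 1, 0)^T — this equals column 2 of H (binary 0010), so error is at position 2.
Correct: flip bit 2 of r = 000110101110111 to get c = 010110101110111.


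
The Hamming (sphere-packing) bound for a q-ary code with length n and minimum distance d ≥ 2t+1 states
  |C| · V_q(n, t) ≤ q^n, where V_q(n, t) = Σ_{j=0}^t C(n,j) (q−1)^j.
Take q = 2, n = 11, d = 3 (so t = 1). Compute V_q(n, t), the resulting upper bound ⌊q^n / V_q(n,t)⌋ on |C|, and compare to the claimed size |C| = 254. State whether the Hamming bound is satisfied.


V_q(n, t) = 12, q^n = 2048, Hamming bound = 170, |C| = 254 > bound (violated).

Step 1: Compute V_q(n, t) = Σ_{j=0}^1 C(n, j) (q−1)^j.
  j = 0: C(11,0)·(1)^0 = 1·1 = 1.
  j = 1: C(11,1)·(1)^1 = 11·1 = 11.
  V_q(n, t) = 1 + 11 = 12.
Step 2: q^n = 2^11 = 2048.
Step 3: Hamming bound ⌊q^n / V_q(n,t)⌋ = ⌊2048/12⌋ = 170.
Step 4: Compare |C| = 254 to 170: violated.
The claimed |C| lies above the Hamming bound, so no 2-ary code of length 11 with d ≥ 3 can have 254 codewords.


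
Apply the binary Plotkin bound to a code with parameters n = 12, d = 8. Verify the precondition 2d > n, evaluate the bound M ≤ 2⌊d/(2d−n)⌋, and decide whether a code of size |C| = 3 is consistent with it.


Plotkin bound M ≤ 4; given |C| = 3 ≤ bound (satisfied).

Check applicability: 2d = 16, n = 12.
2d − n = 4 > 0, so Plotkin applies.
Compute d/(2d−n) = 8/4 ≈ 2.0000.
⌊d/(2d−n)⌋ = 2.
Plotkin bound: M ≤ 2·2 = 4.
Given |C| = 3, check: satisfied.
This |C| is below the Plotkin bound.


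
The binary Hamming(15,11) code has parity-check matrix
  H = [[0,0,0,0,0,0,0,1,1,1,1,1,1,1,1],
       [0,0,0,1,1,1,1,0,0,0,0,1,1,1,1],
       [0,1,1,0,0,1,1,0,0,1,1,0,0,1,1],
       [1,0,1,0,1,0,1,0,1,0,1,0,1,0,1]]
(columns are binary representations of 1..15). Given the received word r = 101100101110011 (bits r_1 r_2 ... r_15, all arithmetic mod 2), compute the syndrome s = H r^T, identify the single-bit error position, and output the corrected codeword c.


s = (1, 0, 0, 0)^T, error position = 8, corrected codeword c = 101100111110011

Compute s = H r^T mod 2 one row at a time:
  s_1 = 0 + 1 + 1 + 1 + 0 + 0 + 1 + 1 = 5 ≡ 1 (mod 2).
  s_2 = 1 + 0 + 0 + 1 + 0 + 0 + 1 + 1 = 4 ≡ 0 (mod 2).
  s_3 = 0 + 1 + 0 + 1 + 1 + 1 + 1 + 1 = 6 ≡ 0 (mod 2).
  s_4 = 1 + 1 + 0 + 1 + 1 + 1 + 0 + 1 = 6 ≡ 0 (mod 2).
s = (1, 0, 0, 0)^T — this equals column 8 of H (binary 1000), so error is at position 8.
Correct: flip bit 8 of r = 101100101110011 to get c = 101100111110011.


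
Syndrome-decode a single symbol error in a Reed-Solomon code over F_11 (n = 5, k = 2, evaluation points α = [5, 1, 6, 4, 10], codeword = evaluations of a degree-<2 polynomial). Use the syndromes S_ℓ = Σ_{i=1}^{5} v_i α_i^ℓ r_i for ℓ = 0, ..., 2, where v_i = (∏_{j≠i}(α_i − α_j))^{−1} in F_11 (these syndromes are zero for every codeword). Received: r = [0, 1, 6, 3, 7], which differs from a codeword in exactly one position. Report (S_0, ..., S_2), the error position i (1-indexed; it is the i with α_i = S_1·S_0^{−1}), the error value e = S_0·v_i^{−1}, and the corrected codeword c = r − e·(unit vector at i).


S = (5, 8, 4), error at position 3, error magnitude e = 9, c = [0, 1, 8, 3, 7].

Step 1: column multipliers v_i = (∏_{j≠i}(α_i − α_j))^{−1} mod 11.
  i = 1 (α = 5): (5−1)(5−6)(5−4)(5−10) = 4·(−1)·1·(−5) = 20 ≡ 9, so v_1 = 9^{−1} = 5 (mod 11).
  i = 2 (α = 1): (1−5)(1−6)(1−4)(1−10) = (−4)·(−5)·(−3)·(−9) = 540 ≡ 1, so v_2 = 1^{−1} = 1 (mod 11).
  i = 3 (α = 6): (6−5)(6−1)(6−4)(6−10) = 1·5·2·(−4) = −40 ≡ 4, so v_3 = 4^{−1} = 3 (mod 11).
  i = 4 (α = 4): (4−5)(4−1)(4−6)(4−10) = (−1)·3·(−2)·(−6) = −36 ≡ 8, so v_4 = 8^{−1} = 7 (mod 11).
  i = 5 (α = 10): (10−5)(10−1)(10−6)(10−4) = 5·9·4·6 = 1080 ≡ 2, so v_5 = 2^{−1} = 6 (mod 11).
  v = [5, 1, 3, 7, 6].
Step 2: syndromes of r = [0, 1, 6, 3, 7] (all sums mod 11).
  S_0 = Σ v_i r_i = 5·0 + 1·1 + 3·6 + 7·3 + 6·7 = 82 ≡ 5.
  S_1 = Σ v_i α_i r_i = 5·5·0 + 1·1·1 + 3·6·6 + 7·4·3 + 6·10·7 = 613 ≡ 8.
  α_i^2 mod 11 = [3, 1, 3, 5, 1].
  S_2 = Σ v_i α_i^2 r_i = 5·3·0 + 1·1·1 + 3·3·6 + 7·5·3 + 6·1·7 = 202 ≡ 4.
  S = (5, 8, 4) ≠ 0, so r is not a codeword (an error is present).
Step 3: locate the error. For a single error e at position i, S_ℓ = v_i·e·α_i^ℓ, so α_err = S_1/S_0.
  S_0^{−1} = 5^{−1} = 9 (mod 11), so α_err = 8·9 = 72 ≡ 6 = α_3. Error position i = 3.
  Consistency check: S_2/S_1 = 4·7 = 28 ≡ 6 = α_err ✓ (single-error assumption holds).
Step 4: error magnitude e = S_0/v_3 = S_0·∏_{j≠3}(α_3 − α_j) = 5·4 = 20 ≡ 9 (mod 11).
Step 5: correct position 3: c_3 = r_3 − e = 6 − 9 ≡ 8 (mod 11). Hence c = [0, 1, 8, 3, 7].
  Check: interpolating c through the α_i gives m(x) = 4 + 8·x (degree < 2) with m(α_i) = c_i for every i, so c is indeed a codeword.


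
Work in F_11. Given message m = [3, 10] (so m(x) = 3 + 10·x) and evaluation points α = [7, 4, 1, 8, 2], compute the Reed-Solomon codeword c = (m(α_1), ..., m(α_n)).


c = [7, 10, 2, 6, 1]

Message polynomial: m(x) = 3 + 10·x (mod 11).
For each evaluation point α_i, compute m(α_i) mod 11:
  α_1 = 7: Horner steps 10 → 7, so m(7) = 7.
  α_2 = 4: Horner steps 10 → 10, so m(4) = 10.
  α_3 = 1: Horner steps 10 → 2, so m(1) = 2.
  α_4 = 8: Horner steps 10 → 6, so m(8) = 6.
  α_5 = 2: Horner steps 10 → 1, so m(2) = 1.
Codeword c = [7, 10, 2, 6, 1] ∈ F_11^5.


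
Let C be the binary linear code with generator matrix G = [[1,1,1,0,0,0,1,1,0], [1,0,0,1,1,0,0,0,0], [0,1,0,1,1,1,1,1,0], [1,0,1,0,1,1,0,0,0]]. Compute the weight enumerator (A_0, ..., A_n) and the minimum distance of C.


Weight distribution: A_0 = 1, A_1 = 1, A_2 = 2, A_3 = 2, A_4 = 1, A_5 = 5, A_6 = 4. Minimum distance d = 1.

Enumerate all 2^4 = 16 messages m ∈ F_2^4.
For each, compute codeword c = mG in F_2^9, then tally its weight.
  m = 0000 → c = 000000000, weight = 0.
  m = 1000 → c = 111000110, weight = 5.
  m = 0100 → c = 100110000, weight = 3.
  m = 1100 → c = 011110110, weight = 6.
  m = 0010 → c = 010111110, weight = 6.
  m = 1010 → c = 101111000, weight = 5.
  m = 0110 → c = 110001110, weight = 5.
  m = 1110 → c = 001001000, weight = 2.
  m = 0001 → c = 101011000, weight = 4.
  m = 1001 → c = 010011110, weight = 5.
  m = 0101 → c = 001101000, weight = 3.
  m = 1101 → c = 110101110, weight = 6.
  m = 0011 → c = 111100110, weight = 6.
  m = 1011 → c = 000100000, weight = 1.
  m = 0111 → c = 011010110, weight = 5.
  m = 1111 → c = 100010000, weight = 2.
Tally weights:
  weight 0: 1 codewords.
  weight 1: 1 codewords.
  weight 2: 2 codewords.
  weight 3: 2 codewords.
  weight 4: 1 codewords.
  weight 5: 5 codewords.
  weight 6: 4 codewords.
Minimum distance d = smallest w > 0 with A_w > 0 = 1.
Sanity: Σ A_w = 16 = 2^4 = 16 ✓.


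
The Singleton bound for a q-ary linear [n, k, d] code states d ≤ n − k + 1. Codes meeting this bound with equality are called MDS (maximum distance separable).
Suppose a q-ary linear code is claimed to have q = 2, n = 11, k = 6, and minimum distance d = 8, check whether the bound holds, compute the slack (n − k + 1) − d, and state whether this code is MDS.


Singleton RHS = n − k + 1 = 6, slack = -2, bound violated (no such code; not MDS).

Singleton bound: d ≤ n − k + 1.
Here n = 11, k = 6, so n − k + 1 = 6.
Given d = 8, check d ≤ 6: NO.
Slack = (n − k + 1) − d = -2.
The slack is negative: d = 8 exceeds n − k + 1 = 6 by 2, so the Singleton bound is violated and no linear [11, 6, 8]_2 code can exist. In particular it is not MDS (MDS requires d = n − k + 1 exactly).
Description: the claimed parameters are [11, 6, 8]_2; such a code would be impossible (violates the Singleton bound).


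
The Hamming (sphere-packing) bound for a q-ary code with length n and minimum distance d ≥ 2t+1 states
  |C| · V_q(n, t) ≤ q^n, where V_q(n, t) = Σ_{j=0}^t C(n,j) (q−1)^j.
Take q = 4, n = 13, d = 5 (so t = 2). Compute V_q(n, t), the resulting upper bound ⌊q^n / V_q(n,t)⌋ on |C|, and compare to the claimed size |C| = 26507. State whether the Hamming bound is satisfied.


V_q(n, t) = 742, q^n = 67108864, Hamming bound = 90443, |C| = 26507 ≤ bound (satisfied).

Step 1: Compute V_q(n, t) = Σ_{j=0}^2 C(n, j) (q−1)^j.
  j = 0: C(13,0)·(3)^0 = 1·1 = 1.
  j = 1: C(13,1)·(3)^1 = 13·3 = 39.
  j = 2: C(13,2)·(3)^2 = 78·9 = 702.
  V_q(n, t) = 1 + 39 + 702 = 742.
Step 2: q^n = 4^13 = 67108864.
Step 3: Hamming bound ⌊q^n / V_q(n,t)⌋ = ⌊67108864/742⌋ = 90443.
Step 4: Compare |C| = 26507 to 90443: satisfied.
The claimed |C| lies below the Hamming bound.


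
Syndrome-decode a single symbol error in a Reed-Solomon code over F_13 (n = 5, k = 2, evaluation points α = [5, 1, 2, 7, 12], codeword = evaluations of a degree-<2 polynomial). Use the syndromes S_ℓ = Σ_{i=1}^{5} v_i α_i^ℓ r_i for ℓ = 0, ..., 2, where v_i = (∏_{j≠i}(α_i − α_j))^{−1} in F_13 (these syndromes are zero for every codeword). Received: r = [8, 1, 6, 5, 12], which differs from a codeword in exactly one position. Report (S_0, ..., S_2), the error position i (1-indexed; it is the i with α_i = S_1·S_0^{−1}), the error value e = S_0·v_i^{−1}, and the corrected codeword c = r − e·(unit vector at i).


S = (4, 9, 4), error at position 5, error magnitude e = 8, c = [8, 1, 6, 5, 4].

Step 1: column multipliers v_i = (∏_{j≠i}(α_i − α_j))^{−1} mod 13.
  i = 1 (α = 5): (5−1)(5−2)(5−7)(5−12) = 4·3·(−2)·(−7) = 168 ≡ 12, so v_1 = 12^{−1} = 12 (mod 13).
  i = 2 (α = 1): (1−5)(1−2)(1−7)(1−12) = (−4)·(−1)·(−6)·(−11) = 264 ≡ 4, so v_2 = 4^{−1} = 10 (mod 13).
  i = 3 (α = 2): (2−5)(2−1)(2−7)(2−12) = (−3)·1·(−5)·(−10) = −150 ≡ 6, so v_3 = 6^{−1} = 11 (mod 13).
  i = 4 (α = 7): (7−5)(7−1)(7−2)(7−12) = 2·6·5·(−5) = −300 ≡ 12, so v_4 = 12^{−1} = 12 (mod 13).
  i = 5 (α = 12): (12−5)(12−1)(12−2)(12−7) = 7·11·10·5 = 3850 ≡ 2, so v_5 = 2^{−1} = 7 (mod 13).
  v = [12, 10, 11, 12, 7].
Step 2: syndromes of r = [8, 1, 6, 5, 12] (all sums mod 13).
  S_0 = Σ v_i r_i = 12·8 + 10·1 + 11·6 + 12·5 + 7·12 = 316 ≡ 4.
  S_1 = Σ v_i α_i r_i = 12·5·8 + 10·1·1 + 11·2·6 + 12·7·5 + 7·12·12 = 2050 ≡ 9.
  α_i^2 mod 13 = [12, 1, 4, 10, 1].
  S_2 = Σ v_i α_i^2 r_i = 12·12·8 + 10·1·1 + 11·4·6 + 12·10·5 + 7·1·12 = 2110 ≡ 4.
  S = (4, 9, 4) ≠ 0, so r is not a codeword (an error is present).
Step 3: locate the error. For a single error e at position i, S_ℓ = v_i·e·α_i^ℓ, so α_err = S_1/S_0.
  S_0^{−1} = 4^{−1} = 10 (mod 13), so α_err = 9·10 = 90 ≡ 12 = α_5. Error position i = 5.
  Consistency check: S_2/S_1 = 4·3 = 12 ≡ 12 = α_err ✓ (single-error assumption holds).
Step 4: error magnitude e = S_0/v_5 = S_0·∏_{j≠5}(α_5 − α_j) = 4·2 = 8 ≡ 8 (mod 13).
Step 5: correct position 5: c_5 = r_5 − e = 12 − 8 ≡ 4 (mod 13). Hence c = [8, 1, 6, 5, 4].
  Check: interpolating c through the α_i gives m(x) = 9 + 5·x (degree < 2) with m(α_i) = c_i for every i, so c is indeed a codeword.


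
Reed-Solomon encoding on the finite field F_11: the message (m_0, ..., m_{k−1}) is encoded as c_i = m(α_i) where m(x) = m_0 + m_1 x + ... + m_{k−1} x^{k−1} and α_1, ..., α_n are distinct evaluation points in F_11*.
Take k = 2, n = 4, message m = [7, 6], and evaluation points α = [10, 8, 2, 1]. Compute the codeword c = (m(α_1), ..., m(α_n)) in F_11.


c = [1, 0, 8, 2]

Message polynomial: m(x) = 7 + 6·x (mod 11).
For each evaluation point α_i, compute m(α_i) mod 11:
  α_1 = 10: Horner steps 6 → 1, so m(10) = 1.
  α_2 = 8: Horner steps 6 → 0, so m(8) = 0.
  α_3 = 2: Horner steps 6 → 8, so m(2) = 8.
  α_4 = 1: Horner steps 6 → 2, so m(1) = 2.
Codeword c = [1, 0, 8, 2] ∈ F_11^4.


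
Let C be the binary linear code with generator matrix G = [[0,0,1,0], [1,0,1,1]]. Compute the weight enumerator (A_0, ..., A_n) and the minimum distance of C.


Weight distribution: A_0 = 1, A_1 = 1, A_2 = 1, A_3 = 1. Minimum distance d = 1.

Enumerate all 2^2 = 4 messages m ∈ F_2^2.
For each, compute codeword c = mG in F_2^4, then tally its weight.
  m = 00 → c = 0000, weight = 0.
  m = 10 → c = 0010, weight = 1.
  m = 01 → c = 1011, weight = 3.
  m = 11 → c = 1001, weight = 2.
Tally weights:
  weight 0: 1 codewords.
  weight 1: 1 codewords.
  weight 2: 1 codewords.
  weight 3: 1 codewords.
Minimum distance d = smallest w > 0 with A_w > 0 = 1.
Sanity: Σ A_w = 4 = 2^2 = 4 ✓.


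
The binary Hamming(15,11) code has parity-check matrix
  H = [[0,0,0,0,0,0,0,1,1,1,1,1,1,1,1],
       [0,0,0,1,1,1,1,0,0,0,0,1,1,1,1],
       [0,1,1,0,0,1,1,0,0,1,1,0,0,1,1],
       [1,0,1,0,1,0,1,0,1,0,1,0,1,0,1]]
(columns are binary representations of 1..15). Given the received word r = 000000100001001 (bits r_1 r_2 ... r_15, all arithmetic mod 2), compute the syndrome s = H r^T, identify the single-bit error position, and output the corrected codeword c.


s = (0, 1, 0, 0)^T, error position = 4, corrected codeword c = 000100100001001

Compute s = H r^T mod 2 one row at a time:
  s_1 = 0 + 0 + 0 + 0 + 1 + 0 + 0 + 1 = 2 ≡ 0 (mod 2).
  s_2 = 0 + 0 + 0 + 1 + 1 + 0 + 0 + 1 = 3 ≡ 1 (mod 2).
  s_3 = 0 + 0 + 0 + 1 + 0 + 0 + 0 + 1 = 2 ≡ 0 (mod 2).
  s_4 = 0 + 0 + 0 + 1 + 0 + 0 + 0 + 1 = 2 ≡ 0 (mod 2).
s = (0, 1, 0, 0)^T — this equals column 4 of H (binary 0100), so error is at position 4.
Correct: flip bit 4 of r = 000000100001001 to get c = 000100100001001.


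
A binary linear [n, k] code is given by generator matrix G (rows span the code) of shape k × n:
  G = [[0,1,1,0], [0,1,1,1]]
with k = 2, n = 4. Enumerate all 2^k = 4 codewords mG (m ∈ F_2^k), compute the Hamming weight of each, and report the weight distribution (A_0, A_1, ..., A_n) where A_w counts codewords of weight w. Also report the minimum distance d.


Weight distribution: A_0 = 1, A_1 = 1, A_2 = 1, A_3 = 1. Minimum distance d = 1.

Enumerate all 2^2 = 4 messages m ∈ F_2^2.
For each, compute codeword c = mG in F_2^4, then tally its weight.
  m = 00 → c = 0000, weight = 0.
  m = 10 → c = 0110, weight = 2.
  m = 01 → c = 0111, weight = 3.
  m = 11 → c = 0001, weight = 1.
Tally weights:
  weight 0: 1 codewords.
  weight 1: 1 codewords.
  weight 2: 1 codewords.
  weight 3: 1 codewords.
Minimum distance d = smallest w > 0 with A_w > 0 = 1.
Sanity: Σ A_w = 4 = 2^2 = 4 ✓.
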